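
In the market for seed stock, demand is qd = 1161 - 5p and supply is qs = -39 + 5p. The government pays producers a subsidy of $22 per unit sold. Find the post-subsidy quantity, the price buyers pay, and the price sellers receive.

q' = 616; buyers pay $109; sellers receive $131

Pre-subsidy: 1161 - 5p = -39 + 5p gives p* = 120, q* = 561.
With the subsidy, sellers receive ps = pb + 22 for each unit, where pb is the price buyers pay.
Supply in terms of pb becomes qs = -39 + 5(pb + 22) = 71 + 5pb. Setting this equal to demand: 1161 - 5pb = 71 + 5pb, so pb = 109.
Sellers receive ps = 109 + 22 = 131; q' = 1161 − 5·109 = 616.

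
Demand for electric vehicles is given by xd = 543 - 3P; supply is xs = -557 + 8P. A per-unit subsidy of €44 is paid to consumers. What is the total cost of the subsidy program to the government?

Pre-subsidy: 543 - 3P = -557 + 8P gives P* = 100, x* = 243.
With the rebate, buyers effectively pay Pb = Ps − 44, where Ps is the price sellers receive.
Demand in terms of Ps becomes xd = 543 − 3(Ps − 44) = 675 - 3Ps. Setting this equal to supply: 675 - 3Ps = -557 + 8Ps, so Ps = 112.
Buyers pay Pb = 112 − 44 = 68; x' = -557 + 8·112 = 339.
Government outlay = subsidy × quantity = 44 × 339 = 14916.

Government cost = €14916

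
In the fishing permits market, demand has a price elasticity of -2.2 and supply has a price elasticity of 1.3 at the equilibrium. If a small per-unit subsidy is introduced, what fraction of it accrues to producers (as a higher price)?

For a small subsidy around the equilibrium, the benefit split depends on the relative slopes, which at a point are proportional to the elasticities.
Buyer share = εs/(εs + |εd|) = 1.3/(1.3 + 2.2) = 13/35; seller share = |εd|/(εs + |εd|) = 22/35.
So producers capture 22/35 of the subsidy.

Producer share = 22/35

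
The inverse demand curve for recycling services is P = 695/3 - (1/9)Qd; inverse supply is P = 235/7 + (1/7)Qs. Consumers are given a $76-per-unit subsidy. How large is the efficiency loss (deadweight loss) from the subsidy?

Deadweight loss = $11371.5

Pre-subsidy: 695/3 - (1/9)Q = 235/7 + (1/7)Q gives Q* = 780 and P* = 145.
With the rebate, buyers effectively pay Pb = Ps − 76, where Ps is the price sellers receive.
On the curves, Pb = 695/3 - (1/9)Q and Ps = 235/7 + (1/7)Q; the wedge Ps − Pb = 76 gives 235/7 + (1/7)Q − (695/3 - (1/9)Q) = 76, so Q' = 1079.25.
Then Pb = 695/3 − (1/9)·1079.25 = 111.75 and Ps = 235/7 + (1/7)·1079.25 = 187.75.
The subsidy expands output by 1079.25 − 780 = 299.25 past the efficient level; on those units the gap between marginal cost and willingness to pay runs from 0 up to 76.
DWL = ½ × 76 × 299.25 = 11371.5.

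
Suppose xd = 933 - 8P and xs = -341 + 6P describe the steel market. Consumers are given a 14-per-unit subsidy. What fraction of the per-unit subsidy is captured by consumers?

Consumer share = 3/7

Pre-subsidy: 933 - 8P = -341 + 6P gives P* = 91, x* = 205.
With the rebate, buyers effectively pay Pb = Ps − 14, where Ps is the price sellers receive.
Demand in terms of Ps becomes xd = 933 − 8(Ps − 14) = 1045 - 8Ps. Setting this equal to supply: 1045 - 8Ps = -341 + 6Ps, so Ps = 99.
Buyers pay Pb = 99 − 14 = 85; x' = -341 + 6·99 = 253.
Buyers' price falls by P* − Pb = 91 − 85 = 6; sellers' price rises by Ps − P* = 99 − 91 = 8.
So consumers capture 6/14 = 3/7 of each unit of subsidy.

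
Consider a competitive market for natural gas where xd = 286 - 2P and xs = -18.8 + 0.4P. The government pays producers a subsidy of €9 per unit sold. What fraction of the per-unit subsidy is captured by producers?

Producer share = 5/6

Pre-subsidy: 286 - 2P = -18.8 + 0.4P gives P* = 127, x* = 32.
With the subsidy, sellers receive Ps = Pb + 9 for each unit, where Pb is the price buyers pay.
Supply in terms of Pb becomes xs = -18.8 + 0.4(Pb + 9) = -15.2 + 0.4Pb. Setting this equal to demand: 286 - 2Pb = -15.2 + 0.4Pb, so Pb = 125.5.
Sellers receive Ps = 125.5 + 9 = 134.5; x' = 286 − 2·125.5 = 35.
Buyers' price falls by P* − Pb = 127 − 125.5 = 1.5; sellers' price rises by Ps − P* = 134.5 − 127 = 7.5.
So producers capture 7.5/9 = 5/6 of each unit of subsidy.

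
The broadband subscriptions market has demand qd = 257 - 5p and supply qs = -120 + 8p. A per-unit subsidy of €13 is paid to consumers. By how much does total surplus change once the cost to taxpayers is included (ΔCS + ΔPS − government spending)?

Net change in total surplus = -€260

Pre-subsidy: 257 - 5p = -120 + 8p gives p* = 29, q* = 112.
With the rebate, buyers effectively pay pb = ps − 13, where ps is the price sellers receive.
Demand in terms of ps becomes qd = 257 − 5(ps − 13) = 322 - 5ps. Setting this equal to supply: 322 - 5ps = -120 + 8ps, so ps = 34.
Buyers pay pb = 34 − 13 = 21; q' = -120 + 8·34 = 152.
ΔCS = ½(112 + 152)(29 − 21) = 1056; ΔPS = ½(112 + 152)(34 − 29) = 660.
Government spending = 13 × 152 = 1976.
Net change = 1056 + 660 − 1976 = -260. The loss equals the DWL triangle ½·13·40.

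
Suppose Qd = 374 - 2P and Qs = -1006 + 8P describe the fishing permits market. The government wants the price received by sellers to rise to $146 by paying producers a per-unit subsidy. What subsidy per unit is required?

Required subsidy s = $40 per unit

At a seller price of 146, quantity supplied is -1006 + 8·146 = 162.
Buyers absorb 162 only when they pay Pb with 374 − 2·Pb = 162, i.e. Pb = 106.
s = Ps − Pb = 146 − 106 = 40.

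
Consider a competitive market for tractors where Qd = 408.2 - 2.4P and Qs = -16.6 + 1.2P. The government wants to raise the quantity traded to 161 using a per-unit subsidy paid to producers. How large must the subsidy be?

Required subsidy s = 45 per unit

At Q = 161, invert demand for the buyer price: Pb = (408.2 − 161)/2.4 = 103; invert supply for the seller price: Ps = (161 − (-16.6))/1.2 = 148.
The subsidy must fill the gap: s = Ps − Pb = 148 − 103 = 45.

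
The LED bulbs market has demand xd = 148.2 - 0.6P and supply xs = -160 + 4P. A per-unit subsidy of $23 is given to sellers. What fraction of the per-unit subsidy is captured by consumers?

Pre-subsidy: 148.2 - 0.6P = -160 + 4P gives P* = 67, x* = 108.
With the subsidy, sellers receive Ps = Pb + 23 for each unit, where Pb is the price buyers pay.
Supply in terms of Pb becomes xs = -160 + 4(Pb + 23) = -68 + 4Pb. Setting this equal to demand: 148.2 - 0.6Pb = -68 + 4Pb, so Pb = 47.
Sellers receive Ps = 47 + 23 = 70; x' = 148.2 − 0.6·47 = 120.
Buyers' price falls by P* − Pb = 67 − 47 = 20; sellers' price rises by Ps − P* = 70 − 67 = 3.
So consumers capture 20/23 = 20/23 of each unit of subsidy.

Consumer share = 20/23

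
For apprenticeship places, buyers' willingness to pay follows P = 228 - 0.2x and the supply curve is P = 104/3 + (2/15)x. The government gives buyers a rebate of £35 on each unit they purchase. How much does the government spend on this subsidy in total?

Government cost = £23975

Pre-subsidy: 228 - 0.2x = 104/3 + (2/15)x gives x* = 580 and P* = 112.
With the rebate, buyers effectively pay Pb = Ps − 35, where Ps is the price sellers receive.
On the curves, Pb = 228 - 0.2x and Ps = 104/3 + (2/15)x; the wedge Ps − Pb = 35 gives 104/3 + (2/15)x − (228 - 0.2x) = 35, so x' = 685.
Then Pb = 228 − 0.2·685 = 91 and Ps = 104/3 + (2/15)·685 = 126.
Government outlay = subsidy × quantity = 35 × 685 = 23975.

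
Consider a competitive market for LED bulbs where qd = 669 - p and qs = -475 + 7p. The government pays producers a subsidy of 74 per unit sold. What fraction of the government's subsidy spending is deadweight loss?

Pre-subsidy: 669 - p = -475 + 7p gives p* = 143, q* = 526.
With the subsidy, sellers receive ps = pb + 74 for each unit, where pb is the price buyers pay.
Supply in terms of pb becomes qs = -475 + 7(pb + 74) = 43 + 7pb. Setting this equal to demand: 669 - pb = 43 + 7pb, so pb = 78.25.
Sellers receive ps = 78.25 + 74 = 152.25; q' = 669 − 1·78.25 = 590.75.
ΔCS = ½(526 + 590.75)(143 − 78.25) = 36154.78125; ΔPS = ½(526 + 590.75)(152.25 − 143) = 5164.96875.
Government spending = 74 × 590.75 = 43715.5.
DWL = ½ × 74 × (590.75 − 526) = 2395.75; fraction = 2395.75 / 43715.5 = 259/4726.

DWL / government spending = 259/4726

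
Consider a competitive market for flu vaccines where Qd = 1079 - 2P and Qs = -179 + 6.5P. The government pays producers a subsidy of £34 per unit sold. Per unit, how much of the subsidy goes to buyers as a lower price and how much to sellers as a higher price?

Buyers gain £26 per unit; sellers gain £8 per unit

Pre-subsidy: 1079 - 2P = -179 + 6.5P gives P* = 148, Q* = 783.
With the subsidy, sellers receive Ps = Pb + 34 for each unit, where Pb is the price buyers pay.
Supply in terms of Pb becomes Qs = -179 + 6.5(Pb + 34) = 42 + 6.5Pb. Setting this equal to demand: 1079 - 2Pb = 42 + 6.5Pb, so Pb = 122.
Sellers receive Ps = 122 + 34 = 156; Q' = 1079 − 2·122 = 835.
Buyers' price falls by P* − Pb = 148 − 122 = 26; sellers' price rises by Ps − P* = 156 − 148 = 8.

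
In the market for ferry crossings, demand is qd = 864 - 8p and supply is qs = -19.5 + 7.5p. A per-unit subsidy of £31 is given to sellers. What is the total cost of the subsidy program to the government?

Pre-subsidy: 864 - 8p = -19.5 + 7.5p gives p* = 57, q* = 408.
With the subsidy, sellers receive ps = pb + 31 for each unit, where pb is the price buyers pay.
Supply in terms of pb becomes qs = -19.5 + 7.5(pb + 31) = 213 + 7.5pb. Setting this equal to demand: 864 - 8pb = 213 + 7.5pb, so pb = 42.
Sellers receive ps = 42 + 31 = 73; q' = 864 − 8·42 = 528.
Government outlay = subsidy × quantity = 31 × 528 = 16368.

Government cost = £16368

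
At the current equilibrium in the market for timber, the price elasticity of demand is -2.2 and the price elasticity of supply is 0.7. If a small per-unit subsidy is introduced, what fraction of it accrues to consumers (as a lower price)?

Consumer share = 7/29

For a small subsidy around the equilibrium, the benefit split depends on the relative slopes, which at a point are proportional to the elasticities.
Buyer share = εs/(εs + |εd|) = 0.7/(0.7 + 2.2) = 7/29; seller share = |εd|/(εs + |εd|) = 22/29.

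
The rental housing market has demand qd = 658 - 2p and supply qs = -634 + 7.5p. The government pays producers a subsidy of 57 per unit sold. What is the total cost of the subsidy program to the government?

Pre-subsidy: 658 - 2p = -634 + 7.5p gives p* = 136, q* = 386.
With the subsidy, sellers receive ps = pb + 57 for each unit, where pb is the price buyers pay.
Supply in terms of pb becomes qs = -634 + 7.5(pb + 57) = -206.5 + 7.5pb. Setting this equal to demand: 658 - 2pb = -206.5 + 7.5pb, so pb = 91.
Sellers receive ps = 91 + 57 = 148; q' = 658 − 2·91 = 476.
Government outlay = subsidy × quantity = 57 × 476 = 27132.

Government cost = 27132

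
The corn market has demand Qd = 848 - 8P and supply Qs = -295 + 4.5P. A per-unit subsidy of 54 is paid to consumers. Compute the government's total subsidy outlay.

Government cost = 14688

Pre-subsidy: 848 - 8P = -295 + 4.5P gives P* = 91.44, Q* = 116.48.
With the rebate, buyers effectively pay Pb = Ps − 54, where Ps is the price sellers receive.
Demand in terms of Ps becomes Qd = 848 − 8(Ps − 54) = 1280 - 8Ps. Setting this equal to supply: 1280 - 8Ps = -295 + 4.5Ps, so Ps = 126.
Buyers pay Pb = 126 − 54 = 72; Q' = -295 + 4.5·126 = 272.
Government outlay = subsidy × quantity = 54 × 272 = 14688.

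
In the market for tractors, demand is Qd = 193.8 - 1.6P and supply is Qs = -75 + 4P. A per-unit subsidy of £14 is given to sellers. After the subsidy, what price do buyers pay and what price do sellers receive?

Buyers pay £38; sellers receive £52

Pre-subsidy: 193.8 - 1.6P = -75 + 4P gives P* = 48, Q* = 117.
With the subsidy, sellers receive Ps = Pb + 14 for each unit, where Pb is the price buyers pay.
Supply in terms of Pb becomes Qs = -75 + 4(Pb + 14) = -19 + 4Pb. Setting this equal to demand: 193.8 - 1.6Pb = -19 + 4Pb, so Pb = 38.
Sellers receive Ps = 38 + 14 = 52; Q' = 193.8 − 1.6·38 = 133.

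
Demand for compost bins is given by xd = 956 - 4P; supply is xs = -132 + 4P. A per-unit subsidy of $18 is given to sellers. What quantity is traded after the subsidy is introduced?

x' = 448

Pre-subsidy: 956 - 4P = -132 + 4P gives P* = 136, x* = 412.
With the subsidy, sellers receive Ps = Pb + 18 for each unit, where Pb is the price buyers pay.
Supply in terms of Pb becomes xs = -132 + 4(Pb + 18) = -60 + 4Pb. Setting this equal to demand: 956 - 4Pb = -60 + 4Pb, so Pb = 127.
Sellers receive Ps = 127 + 18 = 145; x' = 956 − 4·127 = 448.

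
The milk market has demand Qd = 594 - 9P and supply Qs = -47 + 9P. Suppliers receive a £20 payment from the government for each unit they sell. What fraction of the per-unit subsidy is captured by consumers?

Pre-subsidy: 594 - 9P = -47 + 9P gives P* = 641/18, Q* = 273.5.
With the subsidy, sellers receive Ps = Pb + 20 for each unit, where Pb is the price buyers pay.
Supply in terms of Pb becomes Qs = -47 + 9(Pb + 20) = 133 + 9Pb. Setting this equal to demand: 594 - 9Pb = 133 + 9Pb, so Pb = 461/18.
Sellers receive Ps = 461/18 + 20 = 821/18; Q' = 594 − 9·(461/18) = 363.5.
Buyers' price falls by P* − Pb = 641/18 − 461/18 = 10; sellers' price rises by Ps − P* = 821/18 − 641/18 = 10.
So consumers capture 10/20 = 0.5 of each unit of subsidy.

Consumer share = 0.5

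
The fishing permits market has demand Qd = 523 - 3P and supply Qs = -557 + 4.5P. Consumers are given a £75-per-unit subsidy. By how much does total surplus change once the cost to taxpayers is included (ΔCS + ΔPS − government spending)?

Pre-subsidy: 523 - 3P = -557 + 4.5P gives P* = 144, Q* = 91.
With the rebate, buyers effectively pay Pb = Ps − 75, where Ps is the price sellers receive.
Demand in terms of Ps becomes Qd = 523 − 3(Ps − 75) = 748 - 3Ps. Setting this equal to supply: 748 - 3Ps = -557 + 4.5Ps, so Ps = 174.
Buyers pay Pb = 174 − 75 = 99; Q' = -557 + 4.5·174 = 226.
ΔCS = ½(91 + 226)(144 − 99) = 7132.5; ΔPS = ½(91 + 226)(174 − 144) = 4755.
Government spending = 75 × 226 = 16950.
Net change = 7132.5 + 4755 − 16950 = -5062.5. The loss equals the DWL triangle ½·75·135.

Net change in total surplus = -£5062.5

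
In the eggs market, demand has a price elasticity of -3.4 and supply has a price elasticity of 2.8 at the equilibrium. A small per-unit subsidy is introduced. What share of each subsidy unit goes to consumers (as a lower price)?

Consumer share = 14/31

For a small subsidy around the equilibrium, the benefit split depends on the relative slopes, which at a point are proportional to the elasticities.
Buyer share = εs/(εs + |εd|) = 2.8/(2.8 + 3.4) = 14/31; seller share = |εd|/(εs + |εd|) = 17/31.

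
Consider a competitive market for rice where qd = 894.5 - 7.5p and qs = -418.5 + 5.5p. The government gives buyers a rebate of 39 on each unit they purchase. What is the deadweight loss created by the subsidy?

Pre-subsidy: 894.5 - 7.5p = -418.5 + 5.5p gives p* = 101, q* = 137.
With the rebate, buyers effectively pay pb = ps − 39, where ps is the price sellers receive.
Demand in terms of ps becomes qd = 894.5 − 7.5(ps − 39) = 1187 - 7.5ps. Setting this equal to supply: 1187 - 7.5ps = -418.5 + 5.5ps, so ps = 123.5.
Buyers pay pb = 123.5 − 39 = 84.5; q' = -418.5 + 5.5·123.5 = 260.75.
The subsidy expands output by 260.75 − 137 = 123.75 past the efficient level; on those units the gap between marginal cost and willingness to pay runs from 0 up to 39.
DWL = ½ × 39 × 123.75 = 2413.125.

Deadweight loss = 2413.125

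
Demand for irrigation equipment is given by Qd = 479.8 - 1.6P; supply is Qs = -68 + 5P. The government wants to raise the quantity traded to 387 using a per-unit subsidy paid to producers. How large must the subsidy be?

At Q = 387, invert demand for the buyer price: Pb = (479.8 − 387)/1.6 = 58; invert supply for the seller price: Ps = (387 − (-68))/5 = 91.
The subsidy must fill the gap: s = Ps − Pb = 91 − 58 = 33.

Required subsidy s = 33 per unit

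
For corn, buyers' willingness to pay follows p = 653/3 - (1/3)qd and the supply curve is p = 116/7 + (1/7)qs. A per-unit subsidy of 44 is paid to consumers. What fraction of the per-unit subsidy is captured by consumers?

Consumer share = 0.7

Pre-subsidy: 653/3 - (1/3)q = 116/7 + (1/7)q gives q* = 422.3 and p* = 76.9.
With the rebate, buyers effectively pay pb = ps − 44, where ps is the price sellers receive.
On the curves, pb = 653/3 - (1/3)q and ps = 116/7 + (1/7)q; the wedge ps − pb = 44 gives 116/7 + (1/7)q − (653/3 - (1/3)q) = 44, so q' = 514.7.
Then pb = 653/3 − (1/3)·514.7 = 46.1 and ps = 116/7 + (1/7)·514.7 = 90.1.
Buyers' price falls by p* − pb = 76.9 − 46.1 = 30.8; sellers' price rises by ps − p* = 90.1 − 76.9 = 13.2.
So consumers capture 30.8/44 = 0.7 of each unit of subsidy.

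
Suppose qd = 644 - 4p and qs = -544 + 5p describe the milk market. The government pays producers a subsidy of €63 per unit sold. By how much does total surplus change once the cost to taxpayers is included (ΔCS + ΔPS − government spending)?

Net change in total surplus = -€4410

Pre-subsidy: 644 - 4p = -544 + 5p gives p* = 132, q* = 116.
With the subsidy, sellers receive ps = pb + 63 for each unit, where pb is the price buyers pay.
Supply in terms of pb becomes qs = -544 + 5(pb + 63) = -229 + 5pb. Setting this equal to demand: 644 - 4pb = -229 + 5pb, so pb = 97.
Sellers receive ps = 97 + 63 = 160; q' = 644 − 4·97 = 256.
ΔCS = ½(116 + 256)(132 − 97) = 6510; ΔPS = ½(116 + 256)(160 − 132) = 5208.
Government spending = 63 × 256 = 16128.
Net change = 6510 + 5208 − 16128 = -4410. The loss equals the DWL triangle ½·63·140.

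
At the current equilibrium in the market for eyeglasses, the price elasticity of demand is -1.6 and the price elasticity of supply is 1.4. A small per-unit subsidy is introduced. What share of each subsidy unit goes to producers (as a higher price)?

Producer share = 8/15

For a small subsidy around the equilibrium, the benefit split depends on the relative slopes, which at a point are proportional to the elasticities.
Buyer share = εs/(εs + |εd|) = 1.4/(1.4 + 1.6) = 7/15; seller share = |εd|/(εs + |εd|) = 8/15.
So producers capture 8/15 of the subsidy.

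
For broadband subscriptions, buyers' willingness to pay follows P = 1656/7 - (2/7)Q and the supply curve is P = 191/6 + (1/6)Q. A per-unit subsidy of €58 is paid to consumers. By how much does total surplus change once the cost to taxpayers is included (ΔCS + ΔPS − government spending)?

Pre-subsidy: 1656/7 - (2/7)Q = 191/6 + (1/6)Q gives Q* = 8599/19 and P* = 2038/19.
With the rebate, buyers effectively pay Pb = Ps − 58, where Ps is the price sellers receive.
On the curves, Pb = 1656/7 - (2/7)Q and Ps = 191/6 + (1/6)Q; the wedge Ps − Pb = 58 gives 191/6 + (1/6)Q − (1656/7 - (2/7)Q) = 58, so Q' = 11035/19.
Then Pb = 1656/7 − (2/7)·(11035/19) = 1342/19 and Ps = 191/6 + (1/6)·(11035/19) = 2444/19.
ΔCS = ½(8599/19 + 11035/19)(2038/19 − 1342/19) = 6832632/361; ΔPS = ½(8599/19 + 11035/19)(2444/19 − 2038/19) = 3985702/361.
Government spending = 58 × 11035/19 = 640030/19.
Net change = 6832632/361 + 3985702/361 − 640030/19 = -70644/19. The loss equals the DWL triangle ½·58·2436/19.

Net change in total surplus = -70644/19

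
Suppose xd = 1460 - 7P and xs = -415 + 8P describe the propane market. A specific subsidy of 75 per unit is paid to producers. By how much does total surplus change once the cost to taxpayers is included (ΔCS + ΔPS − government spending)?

Pre-subsidy: 1460 - 7P = -415 + 8P gives P* = 125, x* = 585.
With the subsidy, sellers receive Ps = Pb + 75 for each unit, where Pb is the price buyers pay.
Supply in terms of Pb becomes xs = -415 + 8(Pb + 75) = 185 + 8Pb. Setting this equal to demand: 1460 - 7Pb = 185 + 8Pb, so Pb = 85.
Sellers receive Ps = 85 + 75 = 160; x' = 1460 − 7·85 = 865.
ΔCS = ½(585 + 865)(125 − 85) = 29000; ΔPS = ½(585 + 865)(160 − 125) = 25375.
Government spending = 75 × 865 = 64875.
Net change = 29000 + 25375 − 64875 = -10500. The loss equals the DWL triangle ½·75·280.

Net change in total surplus = -10500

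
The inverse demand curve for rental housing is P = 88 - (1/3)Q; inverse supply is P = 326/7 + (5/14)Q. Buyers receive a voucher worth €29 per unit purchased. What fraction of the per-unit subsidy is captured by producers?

Pre-subsidy: 88 - (1/3)Q = 326/7 + (5/14)Q gives Q* = 60 and P* = 68.
With the rebate, buyers effectively pay Pb = Ps − 29, where Ps is the price sellers receive.
On the curves, Pb = 88 - (1/3)Q and Ps = 326/7 + (5/14)Q; the wedge Ps − Pb = 29 gives 326/7 + (5/14)Q − (88 - (1/3)Q) = 29, so Q' = 102.
Then Pb = 88 − (1/3)·102 = 54 and Ps = 326/7 + (5/14)·102 = 83.
Buyers' price falls by P* − Pb = 68 − 54 = 14; sellers' price rises by Ps − P* = 83 − 68 = 15.
So producers capture 15/29 = 15/29 of each unit of subsidy.

Producer share = 15/29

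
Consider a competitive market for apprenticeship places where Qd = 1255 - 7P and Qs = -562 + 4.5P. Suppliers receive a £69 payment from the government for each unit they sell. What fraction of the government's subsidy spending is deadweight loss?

DWL / government spending = 189/676

Pre-subsidy: 1255 - 7P = -562 + 4.5P gives P* = 158, Q* = 149.
With the subsidy, sellers receive Ps = Pb + 69 for each unit, where Pb is the price buyers pay.
Supply in terms of Pb becomes Qs = -562 + 4.5(Pb + 69) = -251.5 + 4.5Pb. Setting this equal to demand: 1255 - 7Pb = -251.5 + 4.5Pb, so Pb = 131.
Sellers receive Ps = 131 + 69 = 200; Q' = 1255 − 7·131 = 338.
ΔCS = ½(149 + 338)(158 − 131) = 6574.5; ΔPS = ½(149 + 338)(200 − 158) = 10227.
Government spending = 69 × 338 = 23322.
DWL = ½ × 69 × (338 − 149) = 6520.5; fraction = 6520.5 / 23322 = 189/676.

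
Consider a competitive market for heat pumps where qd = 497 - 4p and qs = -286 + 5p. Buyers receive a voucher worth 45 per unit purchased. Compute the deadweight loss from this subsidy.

Deadweight loss = 2250

Pre-subsidy: 497 - 4p = -286 + 5p gives p* = 87, q* = 149.
With the rebate, buyers effectively pay pb = ps − 45, where ps is the price sellers receive.
Demand in terms of ps becomes qd = 497 − 4(ps − 45) = 677 - 4ps. Setting this equal to supply: 677 - 4ps = -286 + 5ps, so ps = 107.
Buyers pay pb = 107 − 45 = 62; q' = -286 + 5·107 = 249.
The subsidy expands output by 249 − 149 = 100 past the efficient level; on those units the gap between marginal cost and willingness to pay runs from 0 up to 45.
DWL = ½ × 45 × 100 = 2250.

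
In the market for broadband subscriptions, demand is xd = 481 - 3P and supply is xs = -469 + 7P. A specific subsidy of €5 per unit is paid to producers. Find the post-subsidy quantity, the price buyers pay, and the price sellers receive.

Pre-subsidy: 481 - 3P = -469 + 7P gives P* = 95, x* = 196.
With the subsidy, sellers receive Ps = Pb + 5 for each unit, where Pb is the price buyers pay.
Supply in terms of Pb becomes xs = -469 + 7(Pb + 5) = -434 + 7Pb. Setting this equal to demand: 481 - 3Pb = -434 + 7Pb, so Pb = 91.5.
Sellers receive Ps = 91.5 + 5 = 96.5; x' = 481 − 3·91.5 = 206.5.

x' = 206.5; buyers pay €91.5; sellers receive €96.5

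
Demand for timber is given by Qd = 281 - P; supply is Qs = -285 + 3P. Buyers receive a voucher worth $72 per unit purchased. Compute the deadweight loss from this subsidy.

Pre-subsidy: 281 - P = -285 + 3P gives P* = 141.5, Q* = 139.5.
With the rebate, buyers effectively pay Pb = Ps − 72, where Ps is the price sellers receive.
Demand in terms of Ps becomes Qd = 281 − 1(Ps − 72) = 353 - Ps. Setting this equal to supply: 353 - Ps = -285 + 3Ps, so Ps = 159.5.
Buyers pay Pb = 159.5 − 72 = 87.5; Q' = -285 + 3·159.5 = 193.5.
The subsidy expands output by 193.5 − 139.5 = 54 past the efficient level; on those units the gap between marginal cost and willingness to pay runs from 0 up to 72.
DWL = ½ × 72 × 54 = 1944.

Deadweight loss = $1944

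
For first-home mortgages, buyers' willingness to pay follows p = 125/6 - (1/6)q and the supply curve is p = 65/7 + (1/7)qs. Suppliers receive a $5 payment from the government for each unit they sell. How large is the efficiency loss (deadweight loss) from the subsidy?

Deadweight loss = 525/13

Pre-subsidy: 125/6 - (1/6)q = 65/7 + (1/7)q gives q* = 485/13 and p* = 190/13.
With the subsidy, sellers receive ps = pb + 5 for each unit, where pb is the price buyers pay.
On the curves, pb = 125/6 - (1/6)q and ps = 65/7 + (1/7)q; the wedge ps − pb = 5 gives 65/7 + (1/7)q − (125/6 - (1/6)q) = 5, so q' = 695/13.
Then pb = 125/6 − (1/6)·(695/13) = 155/13 and ps = 65/7 + (1/7)·(695/13) = 220/13.
The subsidy expands output by 695/13 − 485/13 = 210/13 past the efficient level; on those units the gap between marginal cost and willingness to pay runs from 0 up to 5.
DWL = ½ × 5 × 210/13 = 525/13.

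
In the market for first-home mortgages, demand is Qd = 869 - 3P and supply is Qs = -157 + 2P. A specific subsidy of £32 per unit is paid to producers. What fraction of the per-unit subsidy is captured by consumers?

Consumer share = 0.4

Pre-subsidy: 869 - 3P = -157 + 2P gives P* = 205.2, Q* = 253.4.
With the subsidy, sellers receive Ps = Pb + 32 for each unit, where Pb is the price buyers pay.
Supply in terms of Pb becomes Qs = -157 + 2(Pb + 32) = -93 + 2Pb. Setting this equal to demand: 869 - 3Pb = -93 + 2Pb, so Pb = 192.4.
Sellers receive Ps = 192.4 + 32 = 224.4; Q' = 869 − 3·192.4 = 291.8.
Buyers' price falls by P* − Pb = 205.2 − 192.4 = 12.8; sellers' price rises by Ps − P* = 224.4 − 205.2 = 19.2.
So consumers capture 12.8/32 = 0.4 of each unit of subsidy.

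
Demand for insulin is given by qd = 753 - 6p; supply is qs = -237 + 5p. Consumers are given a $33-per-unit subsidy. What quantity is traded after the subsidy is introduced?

q' = 303

Pre-subsidy: 753 - 6p = -237 + 5p gives p* = 90, q* = 213.
With the rebate, buyers effectively pay pb = ps − 33, where ps is the price sellers receive.
Demand in terms of ps becomes qd = 753 − 6(ps − 33) = 951 - 6ps. Setting this equal to supply: 951 - 6ps = -237 + 5ps, so ps = 108.
Buyers pay pb = 108 − 33 = 75; q' = -237 + 5·108 = 303.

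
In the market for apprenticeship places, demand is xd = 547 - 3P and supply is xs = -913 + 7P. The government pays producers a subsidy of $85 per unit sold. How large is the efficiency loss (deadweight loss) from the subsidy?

Pre-subsidy: 547 - 3P = -913 + 7P gives P* = 146, x* = 109.
With the subsidy, sellers receive Ps = Pb + 85 for each unit, where Pb is the price buyers pay.
Supply in terms of Pb becomes xs = -913 + 7(Pb + 85) = -318 + 7Pb. Setting this equal to demand: 547 - 3Pb = -318 + 7Pb, so Pb = 86.5.
Sellers receive Ps = 86.5 + 85 = 171.5; x' = 547 − 3·86.5 = 287.5.
The subsidy expands output by 287.5 − 109 = 178.5 past the efficient level; on those units the gap between marginal cost and willingness to pay runs from 0 up to 85.
DWL = ½ × 85 × 178.5 = 7586.25.

Deadweight loss = $7586.25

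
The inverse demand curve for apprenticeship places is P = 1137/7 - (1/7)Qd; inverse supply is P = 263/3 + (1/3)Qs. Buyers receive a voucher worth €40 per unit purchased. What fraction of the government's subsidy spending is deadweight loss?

Pre-subsidy: 1137/7 - (1/7)Q = 263/3 + (1/3)Q gives Q* = 157 and P* = 140.
With the rebate, buyers effectively pay Pb = Ps − 40, where Ps is the price sellers receive.
On the curves, Pb = 1137/7 - (1/7)Q and Ps = 263/3 + (1/3)Q; the wedge Ps − Pb = 40 gives 263/3 + (1/3)Q − (1137/7 - (1/7)Q) = 40, so Q' = 241.
Then Pb = 1137/7 − (1/7)·241 = 128 and Ps = 263/3 + (1/3)·241 = 168.
ΔCS = ½(157 + 241)(140 − 128) = 2388; ΔPS = ½(157 + 241)(168 − 140) = 5572.
Government spending = 40 × 241 = 9640.
DWL = ½ × 40 × (241 − 157) = 1680; fraction = 1680 / 9640 = 42/241.

DWL / government spending = 42/241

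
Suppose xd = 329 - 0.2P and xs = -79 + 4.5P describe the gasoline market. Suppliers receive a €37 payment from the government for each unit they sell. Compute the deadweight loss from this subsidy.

Deadweight loss = 12321/94

Pre-subsidy: 329 - 0.2P = -79 + 4.5P gives P* = 4080/47, x* = 14647/47.
With the subsidy, sellers receive Ps = Pb + 37 for each unit, where Pb is the price buyers pay.
Supply in terms of Pb becomes xs = -79 + 4.5(Pb + 37) = 87.5 + 4.5Pb. Setting this equal to demand: 329 - 0.2Pb = 87.5 + 4.5Pb, so Pb = 2415/47.
Sellers receive Ps = 2415/47 + 37 = 4154/47; x' = 329 − 0.2·(2415/47) = 14980/47.
The subsidy expands output by 14980/47 − 14647/47 = 333/47 past the efficient level; on those units the gap between marginal cost and willingness to pay runs from 0 up to 37.
DWL = ½ × 37 × 333/47 = 12321/94.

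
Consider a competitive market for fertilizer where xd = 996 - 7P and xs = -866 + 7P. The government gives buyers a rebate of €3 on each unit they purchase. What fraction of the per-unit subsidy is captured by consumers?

Pre-subsidy: 996 - 7P = -866 + 7P gives P* = 133, x* = 65.
With the rebate, buyers effectively pay Pb = Ps − 3, where Ps is the price sellers receive.
Demand in terms of Ps becomes xd = 996 − 7(Ps − 3) = 1017 - 7Ps. Setting this equal to supply: 1017 - 7Ps = -866 + 7Ps, so Ps = 134.5.
Buyers pay Pb = 134.5 − 3 = 131.5; x' = -866 + 7·134.5 = 75.5.
Buyers' price falls by P* − Pb = 133 − 131.5 = 1.5; sellers' price rises by Ps − P* = 134.5 − 133 = 1.5.
So consumers capture 1.5/3 = 0.5 of each unit of subsidy.

Consumer share = 0.5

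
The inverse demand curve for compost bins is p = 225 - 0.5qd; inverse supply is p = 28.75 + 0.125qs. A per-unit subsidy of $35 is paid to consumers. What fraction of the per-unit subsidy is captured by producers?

Pre-subsidy: 225 - 0.5q = 28.75 + 0.125q gives q* = 314 and p* = 68.
With the rebate, buyers effectively pay pb = ps − 35, where ps is the price sellers receive.
On the curves, pb = 225 - 0.5q and ps = 28.75 + 0.125q; the wedge ps − pb = 35 gives 28.75 + 0.125q − (225 - 0.5q) = 35, so q' = 370.
Then pb = 225 − 0.5·370 = 40 and ps = 28.75 + 0.125·370 = 75.
Buyers' price falls by p* − pb = 68 − 40 = 28; sellers' price rises by ps − p* = 75 − 68 = 7.
So producers capture 7/35 = 0.2 of each unit of subsidy.

Producer share = 0.2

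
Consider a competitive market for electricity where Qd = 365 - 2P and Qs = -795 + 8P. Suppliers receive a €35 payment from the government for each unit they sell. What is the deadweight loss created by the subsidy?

Pre-subsidy: 365 - 2P = -795 + 8P gives P* = 116, Q* = 133.
With the subsidy, sellers receive Ps = Pb + 35 for each unit, where Pb is the price buyers pay.
Supply in terms of Pb becomes Qs = -795 + 8(Pb + 35) = -515 + 8Pb. Setting this equal to demand: 365 - 2Pb = -515 + 8Pb, so Pb = 88.
Sellers receive Ps = 88 + 35 = 123; Q' = 365 − 2·88 = 189.
The subsidy expands output by 189 − 133 = 56 past the efficient level; on those units the gap between marginal cost and willingness to pay runs from 0 up to 35.
DWL = ½ × 35 × 56 = 980.

Deadweight loss = €980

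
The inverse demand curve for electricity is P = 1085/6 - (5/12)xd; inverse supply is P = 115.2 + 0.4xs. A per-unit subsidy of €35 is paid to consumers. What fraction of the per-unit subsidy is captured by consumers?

Pre-subsidy: 1085/6 - (5/12)x = 115.2 + 0.4x gives x* = 3938/49 and P* = 7220/49.
With the rebate, buyers effectively pay Pb = Ps − 35, where Ps is the price sellers receive.
On the curves, Pb = 1085/6 - (5/12)x and Ps = 115.2 + 0.4x; the wedge Ps − Pb = 35 gives 115.2 + 0.4x − (1085/6 - (5/12)x) = 35, so x' = 6038/49.
Then Pb = 1085/6 − (5/12)·(6038/49) = 6345/49 and Ps = 115.2 + 0.4·(6038/49) = 8060/49.
Buyers' price falls by P* − Pb = 7220/49 − 6345/49 = 125/7; sellers' price rises by Ps − P* = 8060/49 − 7220/49 = 120/7.
So consumers capture (125/7)/35 = 25/49 of each unit of subsidy.

Consumer share = 25/49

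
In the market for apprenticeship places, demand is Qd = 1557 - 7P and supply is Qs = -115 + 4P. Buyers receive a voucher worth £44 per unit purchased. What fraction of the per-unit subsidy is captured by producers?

Producer share = 7/11

Pre-subsidy: 1557 - 7P = -115 + 4P gives P* = 152, Q* = 493.
With the rebate, buyers effectively pay Pb = Ps − 44, where Ps is the price sellers receive.
Demand in terms of Ps becomes Qd = 1557 − 7(Ps − 44) = 1865 - 7Ps. Setting this equal to supply: 1865 - 7Ps = -115 + 4Ps, so Ps = 180.
Buyers pay Pb = 180 − 44 = 136; Q' = -115 + 4·180 = 605.
Buyers' price falls by P* − Pb = 152 − 136 = 16; sellers' price rises by Ps − P* = 180 − 152 = 28.
So producers capture 28/44 = 7/11 of each unit of subsidy.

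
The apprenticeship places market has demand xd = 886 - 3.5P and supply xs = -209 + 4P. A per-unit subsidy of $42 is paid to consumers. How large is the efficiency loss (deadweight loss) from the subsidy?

Pre-subsidy: 886 - 3.5P = -209 + 4P gives P* = 146, x* = 375.
With the rebate, buyers effectively pay Pb = Ps − 42, where Ps is the price sellers receive.
Demand in terms of Ps becomes xd = 886 − 3.5(Ps − 42) = 1033 - 3.5Ps. Setting this equal to supply: 1033 - 3.5Ps = -209 + 4Ps, so Ps = 165.6.
Buyers pay Pb = 165.6 − 42 = 123.6; x' = -209 + 4·165.6 = 453.4.
The subsidy expands output by 453.4 − 375 = 78.4 past the efficient level; on those units the gap between marginal cost and willingness to pay runs from 0 up to 42.
DWL = ½ × 42 × 78.4 = 1646.4.

Deadweight loss = $1646.4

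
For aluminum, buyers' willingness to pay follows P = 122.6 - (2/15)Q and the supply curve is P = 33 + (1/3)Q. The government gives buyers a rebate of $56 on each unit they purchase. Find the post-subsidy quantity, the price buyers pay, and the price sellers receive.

Q' = 312; buyers pay $81; sellers receive $137

Pre-subsidy: 122.6 - (2/15)Q = 33 + (1/3)Q gives Q* = 192 and P* = 97.
With the rebate, buyers effectively pay Pb = Ps − 56, where Ps is the price sellers receive.
On the curves, Pb = 122.6 - (2/15)Q and Ps = 33 + (1/3)Q; the wedge Ps − Pb = 56 gives 33 + (1/3)Q − (122.6 - (2/15)Q) = 56, so Q' = 312.
Then Pb = 122.6 − (2/15)·312 = 81 and Ps = 33 + (1/3)·312 = 137.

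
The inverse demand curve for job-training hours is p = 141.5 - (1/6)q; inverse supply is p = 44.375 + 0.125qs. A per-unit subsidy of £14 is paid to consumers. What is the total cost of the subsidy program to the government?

Government cost = £5334

Pre-subsidy: 141.5 - (1/6)q = 44.375 + 0.125q gives q* = 333 and p* = 86.
With the rebate, buyers effectively pay pb = ps − 14, where ps is the price sellers receive.
On the curves, pb = 141.5 - (1/6)q and ps = 44.375 + 0.125q; the wedge ps − pb = 14 gives 44.375 + 0.125q − (141.5 - (1/6)q) = 14, so q' = 381.
Then pb = 141.5 − (1/6)·381 = 78 and ps = 44.375 + 0.125·381 = 92.
Government outlay = subsidy × quantity = 14 × 381 = 5334.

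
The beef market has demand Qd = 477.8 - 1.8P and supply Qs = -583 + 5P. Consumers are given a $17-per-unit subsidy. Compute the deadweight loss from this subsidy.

Pre-subsidy: 477.8 - 1.8P = -583 + 5P gives P* = 156, Q* = 197.
With the rebate, buyers effectively pay Pb = Ps − 17, where Ps is the price sellers receive.
Demand in terms of Ps becomes Qd = 477.8 − 1.8(Ps − 17) = 508.4 - 1.8Ps. Setting this equal to supply: 508.4 - 1.8Ps = -583 + 5Ps, so Ps = 160.5.
Buyers pay Pb = 160.5 − 17 = 143.5; Q' = -583 + 5·160.5 = 219.5.
The subsidy expands output by 219.5 − 197 = 22.5 past the efficient level; on those units the gap between marginal cost and willingness to pay runs from 0 up to 17.
DWL = ½ × 17 × 22.5 = 191.25.

Deadweight loss = $191.25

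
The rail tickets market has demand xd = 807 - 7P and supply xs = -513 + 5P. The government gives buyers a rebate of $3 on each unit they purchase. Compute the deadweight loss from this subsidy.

Deadweight loss = $13.125

Pre-subsidy: 807 - 7P = -513 + 5P gives P* = 110, x* = 37.
With the rebate, buyers effectively pay Pb = Ps − 3, where Ps is the price sellers receive.
Demand in terms of Ps becomes xd = 807 − 7(Ps − 3) = 828 - 7Ps. Setting this equal to supply: 828 - 7Ps = -513 + 5Ps, so Ps = 111.75.
Buyers pay Pb = 111.75 − 3 = 108.75; x' = -513 + 5·111.75 = 45.75.
The subsidy expands output by 45.75 − 37 = 8.75 past the efficient level; on those units the gap between marginal cost and willingness to pay runs from 0 up to 3.
DWL = ½ × 3 × 8.75 = 13.125.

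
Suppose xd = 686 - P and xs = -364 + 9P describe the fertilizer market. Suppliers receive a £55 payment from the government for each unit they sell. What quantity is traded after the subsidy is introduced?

Pre-subsidy: 686 - P = -364 + 9P gives P* = 105, x* = 581.
With the subsidy, sellers receive Ps = Pb + 55 for each unit, where Pb is the price buyers pay.
Supply in terms of Pb becomes xs = -364 + 9(Pb + 55) = 131 + 9Pb. Setting this equal to demand: 686 - Pb = 131 + 9Pb, so Pb = 55.5.
Sellers receive Ps = 55.5 + 55 = 110.5; x' = 686 − 1·55.5 = 630.5.

x' = 630.5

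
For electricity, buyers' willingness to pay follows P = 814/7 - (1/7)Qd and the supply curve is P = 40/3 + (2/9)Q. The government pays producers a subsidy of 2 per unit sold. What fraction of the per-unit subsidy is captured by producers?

Producer share = 14/23

Pre-subsidy: 814/7 - (1/7)Q = 40/3 + (2/9)Q gives Q* = 282 and P* = 76.
With the subsidy, sellers receive Ps = Pb + 2 for each unit, where Pb is the price buyers pay.
On the curves, Pb = 814/7 - (1/7)Q and Ps = 40/3 + (2/9)Q; the wedge Ps − Pb = 2 gives 40/3 + (2/9)Q − (814/7 - (1/7)Q) = 2, so Q' = 6612/23.
Then Pb = 814/7 − (1/7)·(6612/23) = 1730/23 and Ps = 40/3 + (2/9)·(6612/23) = 1776/23.
Buyers' price falls by P* − Pb = 76 − 1730/23 = 18/23; sellers' price rises by Ps − P* = 1776/23 − 76 = 28/23.
So producers capture (28/23)/2 = 14/23 of each unit of subsidy.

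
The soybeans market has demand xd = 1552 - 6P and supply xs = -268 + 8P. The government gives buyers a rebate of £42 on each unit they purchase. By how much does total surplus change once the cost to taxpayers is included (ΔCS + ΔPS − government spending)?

Net change in total surplus = -£3024

Pre-subsidy: 1552 - 6P = -268 + 8P gives P* = 130, x* = 772.
With the rebate, buyers effectively pay Pb = Ps − 42, where Ps is the price sellers receive.
Demand in terms of Ps becomes xd = 1552 − 6(Ps − 42) = 1804 - 6Ps. Setting this equal to supply: 1804 - 6Ps = -268 + 8Ps, so Ps = 148.
Buyers pay Pb = 148 − 42 = 106; x' = -268 + 8·148 = 916.
ΔCS = ½(772 + 916)(130 − 106) = 20256; ΔPS = ½(772 + 916)(148 − 130) = 15192.
Government spending = 42 × 916 = 38472.
Net change = 20256 + 15192 − 38472 = -3024. The loss equals the DWL triangle ½·42·144.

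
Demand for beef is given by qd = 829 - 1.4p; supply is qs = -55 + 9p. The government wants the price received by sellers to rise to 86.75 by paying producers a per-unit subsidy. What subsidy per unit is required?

Required subsidy s = 13 per unit

At a seller price of 86.75, quantity supplied is -55 + 9·86.75 = 725.75.
Buyers absorb 725.75 only when they pay pb with 829 − 1.4·pb = 725.75, i.e. pb = 73.75.
s = ps − pb = 86.75 − 73.75 = 13.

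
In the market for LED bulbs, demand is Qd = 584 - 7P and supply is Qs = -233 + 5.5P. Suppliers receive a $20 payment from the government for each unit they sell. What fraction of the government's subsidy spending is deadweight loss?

DWL / government spending = 385/2351

Pre-subsidy: 584 - 7P = -233 + 5.5P gives P* = 65.36, Q* = 126.48.
With the subsidy, sellers receive Ps = Pb + 20 for each unit, where Pb is the price buyers pay.
Supply in terms of Pb becomes Qs = -233 + 5.5(Pb + 20) = -123 + 5.5Pb. Setting this equal to demand: 584 - 7Pb = -123 + 5.5Pb, so Pb = 56.56.
Sellers receive Ps = 56.56 + 20 = 76.56; Q' = 584 − 7·56.56 = 188.08.
ΔCS = ½(126.48 + 188.08)(65.36 − 56.56) = 1384.064; ΔPS = ½(126.48 + 188.08)(76.56 − 65.36) = 1761.536.
Government spending = 20 × 188.08 = 3761.6.
DWL = ½ × 20 × (188.08 − 126.48) = 616; fraction = 616 / 3761.6 = 385/2351.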